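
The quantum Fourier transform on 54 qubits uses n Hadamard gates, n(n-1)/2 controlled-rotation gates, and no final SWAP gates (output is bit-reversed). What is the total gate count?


Hadamard gates: 54
Controlled rotations: n*(n-1)/2 = 54*53/2 = 1431
SWAP gates: 0 (omitted)
Total = 54 + 1431
= 1485

1485


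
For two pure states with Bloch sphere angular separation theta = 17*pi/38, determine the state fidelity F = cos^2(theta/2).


For states separated by angle theta on Bloch sphere:
F = cos^2(theta/2)
theta = 17*pi/38 = 1.4054
theta/2 = 0.7027
cos(theta/2) = 0.7631
F = 0.5823

0.5823


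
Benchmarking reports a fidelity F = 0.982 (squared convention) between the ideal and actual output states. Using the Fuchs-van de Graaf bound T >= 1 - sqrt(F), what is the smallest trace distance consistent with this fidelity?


Fuchs-van de Graaf (squared-fidelity convention): 1 - sqrt(F) <= T <= sqrt(1 - F).
Lower bound: T >= 1 - sqrt(F)
sqrt(F) = sqrt(0.982) = 0.9910
T >= 1 - 0.9910
T >= 0.0090

0.0090


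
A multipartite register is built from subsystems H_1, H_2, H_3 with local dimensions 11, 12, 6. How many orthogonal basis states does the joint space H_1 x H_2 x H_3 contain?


dim(H_1 x H_2 x H_3) = 11 * 12 * 6
= 132 * 6
= 792

792


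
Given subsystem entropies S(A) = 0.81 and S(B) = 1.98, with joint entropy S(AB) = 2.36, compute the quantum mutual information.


I(A:B) = S(A) + S(B) - S(AB)
= 0.81 + 1.98 - 2.36
= 0.4300

0.4300


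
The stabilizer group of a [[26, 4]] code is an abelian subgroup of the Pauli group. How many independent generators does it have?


For an [[n,k]] stabilizer code:
Number of stabilizer generators = n - k
= 26 - 4
= 22

22


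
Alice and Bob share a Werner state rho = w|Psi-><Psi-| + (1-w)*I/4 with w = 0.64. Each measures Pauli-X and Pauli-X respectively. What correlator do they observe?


|Psi-> = (|01> - |10>)/sqrt(2)
For the pure Bell state, <X_A X_B> = -1 (Bell-state Pauli correlator).
The maximally-mixed part I/4 has tr(I/4 * P tensor P) = 0 for any traceless Pauli P.
So <X_A X_B>_rho = w * (-1) + (1 - w) * 0
= 0.64 * (-1)
= -0.6400

-0.6400


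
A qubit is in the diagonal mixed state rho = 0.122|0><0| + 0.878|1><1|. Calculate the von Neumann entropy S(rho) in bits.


S = -p*log2(p) - (1-p)*log2(1-p)
p = 0.1220, 1-p = 0.8780
= -0.1220 * log2(0.1220) - 0.8780 * log2(0.8780)
= -(-0.3703) - (-0.1648)
= 0.5351

0.5351


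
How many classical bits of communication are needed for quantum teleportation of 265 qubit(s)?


Quantum teleportation requires 2 classical bits per qubit teleported.
265 qubit(s) -> 2 * 265 = 530 classical bits

530


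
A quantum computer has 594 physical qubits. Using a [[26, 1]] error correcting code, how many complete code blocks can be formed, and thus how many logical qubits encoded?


Each code block uses 26 physical qubits for 1 logical qubit(s).
Number of complete blocks = floor(594 / 26) = 22
Logical qubits = 22 * 1
= 22

22


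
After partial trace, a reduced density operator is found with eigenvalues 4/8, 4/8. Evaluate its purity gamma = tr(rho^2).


tr(rho^2) = sum of eigenvalues squared
= (4/8)^2 + (4/8)^2
= (16 + 16) / 64
= 32/64
= 0.5000

0.5000


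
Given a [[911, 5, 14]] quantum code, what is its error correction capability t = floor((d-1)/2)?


Code parameters: [[911, 5, 14]], distance d = 14.
Number of correctable errors = floor((d-1)/2)
= floor((14 - 1)/2)
= floor(13/2)
= 6

6


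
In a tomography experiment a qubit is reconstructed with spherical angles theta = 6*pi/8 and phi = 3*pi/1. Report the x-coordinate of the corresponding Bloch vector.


theta = 2.3562, phi = 9.4248
r_x = sin(theta)*cos(phi) = 0.7071 * -1.0000
r_x = -0.7071

-0.7071


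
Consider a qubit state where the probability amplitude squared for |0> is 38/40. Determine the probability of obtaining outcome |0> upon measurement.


|alpha|^2 = 38/40 = 0.9500
|beta|^2 = 1 - 38/40 = 2/40 = 0.0500
P(|0>) = |alpha|^2 = 0.9500

0.9500


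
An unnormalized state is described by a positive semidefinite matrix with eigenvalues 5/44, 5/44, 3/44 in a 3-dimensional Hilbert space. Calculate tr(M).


tr(M) = sum of eigenvalues
= 5/44 + 5/44 + 3/44
= 13/44
= 0.2955

0.2955


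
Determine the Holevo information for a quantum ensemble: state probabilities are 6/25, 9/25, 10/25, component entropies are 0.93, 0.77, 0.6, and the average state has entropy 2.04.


chi = S(rho) - sum_i p_i * S(rho_i)
Weighted entropy = 6/25 * 0.93 + 9/25 * 0.77 + 10/25 * 0.6
= 0.7404
chi = 2.04 - 0.7404
= 1.2996

1.2996


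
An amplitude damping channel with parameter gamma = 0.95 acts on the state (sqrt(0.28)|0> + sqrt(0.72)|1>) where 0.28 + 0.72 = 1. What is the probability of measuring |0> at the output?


For amplitude damping with parameter gamma on state sqrt(a)|0> + sqrt(b)|1>:
alpha^2 = 0.28, beta^2 = 0.72
P(|0>) = alpha^2 + gamma * beta^2
= 0.28 + 0.95 * 0.72
= 0.28 + 0.6840
= 0.9640

0.9640


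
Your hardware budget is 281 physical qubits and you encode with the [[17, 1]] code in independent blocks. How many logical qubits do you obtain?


Each code block uses 17 physical qubits for 1 logical qubit(s).
Number of complete blocks = floor(281 / 17) = 16
Logical qubits = 16 * 1
= 16

16


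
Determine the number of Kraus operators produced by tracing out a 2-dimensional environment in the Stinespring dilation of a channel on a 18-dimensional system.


Tracing out the environment in an orthonormal basis {|i>_E} gives Kraus operators K_i = <i|_E U |0>_E.
Number of Kraus operators = dim(H_env) = d_env
= 2

2


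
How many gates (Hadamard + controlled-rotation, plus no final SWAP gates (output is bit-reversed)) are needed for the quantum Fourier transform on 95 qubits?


Hadamard gates: 95
Controlled rotations: n*(n-1)/2 = 95*94/2 = 4465
SWAP gates: 0 (omitted)
Total = 95 + 4465
= 4560

4560


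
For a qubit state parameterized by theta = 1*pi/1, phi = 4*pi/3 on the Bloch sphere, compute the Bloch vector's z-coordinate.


theta = 3.1416, phi = 4.1888
r_z = cos(theta) = -1.0000

-1.0000


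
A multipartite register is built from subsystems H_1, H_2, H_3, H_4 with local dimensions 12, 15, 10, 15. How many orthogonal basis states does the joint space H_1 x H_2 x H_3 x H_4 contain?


dim(H_1 x H_2 x H_3 x H_4) = 12 * 15 * 10 * 15
= 180 * 10 * 15
= 1800 * 15
= 27000

27000


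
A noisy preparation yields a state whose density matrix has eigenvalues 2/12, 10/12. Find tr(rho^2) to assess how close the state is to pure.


tr(rho^2) = sum of eigenvalues squared
= (2/12)^2 + (10/12)^2
= (4 + 100) / 144
= 104/144
= 0.7222

0.7222


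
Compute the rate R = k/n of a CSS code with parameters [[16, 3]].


Code rate R = k/n
= 3/16
= 0.1875

0.1875


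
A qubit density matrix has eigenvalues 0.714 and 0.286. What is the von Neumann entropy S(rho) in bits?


S = -p*log2(p) - (1-p)*log2(1-p)
p = 0.7140, 1-p = 0.2860
= -0.7140 * log2(0.7140) - 0.2860 * log2(0.2860)
= -(-0.3470) - (-0.5165)
= 0.8635

0.8635


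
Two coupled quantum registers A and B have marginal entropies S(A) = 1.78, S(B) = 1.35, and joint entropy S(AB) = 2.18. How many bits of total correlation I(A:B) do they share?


I(A:B) = S(A) + S(B) - S(AB)
= 1.78 + 1.35 - 2.18
= 0.9500

0.9500


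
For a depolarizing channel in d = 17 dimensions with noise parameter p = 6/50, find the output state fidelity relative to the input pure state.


F = (1-p) + p/d
= (1 - 0.1200) + 0.1200/17
= 0.8800 + 0.0071
= 0.8871

0.8871


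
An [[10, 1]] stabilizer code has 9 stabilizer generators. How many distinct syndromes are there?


Each stabilizer generator gives a binary (+1 or -1) measurement outcome.
With 9 independent generators:
Total syndromes = 2^9
= 512

512


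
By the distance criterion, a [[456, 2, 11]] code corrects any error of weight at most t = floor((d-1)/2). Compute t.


Code parameters: [[456, 2, 11]], distance d = 11.
Number of correctable errors = floor((d-1)/2)
= floor((11 - 1)/2)
= floor(10/2)
= 5

5


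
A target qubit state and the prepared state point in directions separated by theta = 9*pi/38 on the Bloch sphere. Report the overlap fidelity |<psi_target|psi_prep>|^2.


For states separated by angle theta on Bloch sphere:
F = cos^2(theta/2)
theta = 9*pi/38 = 0.7441
theta/2 = 0.3720
cos(theta/2) = 0.9316
F = 0.8679

0.8679


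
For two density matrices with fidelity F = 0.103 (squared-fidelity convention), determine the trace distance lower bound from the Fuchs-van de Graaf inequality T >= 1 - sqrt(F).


Fuchs-van de Graaf (squared-fidelity convention): 1 - sqrt(F) <= T <= sqrt(1 - F).
Lower bound: T >= 1 - sqrt(F)
sqrt(F) = sqrt(0.103) = 0.3209
T >= 1 - 0.3209
T >= 0.6791

0.6791


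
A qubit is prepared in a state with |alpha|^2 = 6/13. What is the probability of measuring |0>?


|alpha|^2 = 6/13 = 0.4615
|beta|^2 = 1 - 6/13 = 7/13 = 0.5385
P(|0>) = |alpha|^2 = 0.4615

0.4615


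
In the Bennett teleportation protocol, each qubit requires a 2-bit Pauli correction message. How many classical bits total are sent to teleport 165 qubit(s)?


Quantum teleportation requires 2 classical bits per qubit teleported.
165 qubit(s) -> 2 * 165 = 330 classical bits

330


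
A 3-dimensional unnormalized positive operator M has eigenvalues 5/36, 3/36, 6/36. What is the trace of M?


tr(M) = sum of eigenvalues
= 5/36 + 3/36 + 6/36
= 14/36
= 0.3889

0.3889


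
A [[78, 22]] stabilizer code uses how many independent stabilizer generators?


For an [[n,k]] stabilizer code:
Number of stabilizer generators = n - k
= 78 - 22
= 56

56


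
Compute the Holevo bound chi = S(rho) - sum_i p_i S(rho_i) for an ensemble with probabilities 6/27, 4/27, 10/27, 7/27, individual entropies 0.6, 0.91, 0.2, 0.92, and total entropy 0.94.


chi = S(rho) - sum_i p_i * S(rho_i)
Weighted entropy = 6/27 * 0.6 + 4/27 * 0.91 + 10/27 * 0.2 + 7/27 * 0.92
= 0.5807
chi = 0.94 - 0.5807
= 0.3593

0.3593


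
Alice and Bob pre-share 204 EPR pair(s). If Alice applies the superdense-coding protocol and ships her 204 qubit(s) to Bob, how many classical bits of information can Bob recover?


Superdense coding allows 2 classical bits per shared entangled pair.
204 pair(s) -> 2 * 204 = 408 classical bits

408


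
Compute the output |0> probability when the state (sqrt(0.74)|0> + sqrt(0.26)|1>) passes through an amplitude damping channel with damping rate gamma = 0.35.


For amplitude damping with parameter gamma on state sqrt(a)|0> + sqrt(b)|1>:
alpha^2 = 0.74, beta^2 = 0.26
P(|0>) = alpha^2 + gamma * beta^2
= 0.74 + 0.35 * 0.26
= 0.74 + 0.0910
= 0.8310

0.8310


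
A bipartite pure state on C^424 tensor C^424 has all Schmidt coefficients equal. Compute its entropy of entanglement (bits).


For a maximally entangled state in d x d:
S = log2(d) = log2(424)
= 8.7279

8.7279


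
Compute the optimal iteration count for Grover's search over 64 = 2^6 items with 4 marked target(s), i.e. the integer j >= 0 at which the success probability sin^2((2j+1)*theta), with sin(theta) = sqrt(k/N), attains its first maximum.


After j Grover iterations the success probability is P(j) = sin^2((2j+1)*theta), where sin(theta) = sqrt(k/N).
N = 2^6 = 64, k = 4
sin(theta) = sqrt(k/N) = 0.25
theta = arcsin(sqrt(k/N)) = 0.2526802551 rad
P(j) reaches its first maximum when (2j+1)*theta is as close as possible to pi/2, i.e. j = round(pi/(4*theta) - 1/2).
pi/(4*theta) - 1/2 = 2.6083
(For comparison, the common estimate pi/4 * sqrt(N/k) = 3.1416; the exact maximiser is used here.)
Optimal iterations = 3

3


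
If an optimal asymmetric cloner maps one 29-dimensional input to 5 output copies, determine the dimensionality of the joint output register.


Output space = H^(tensor 5) where dim(H) = 29
dim = 29^5
= 841 (after 2 factors)
= 24389 (after 3 factors)
= 707281 (after 4 factors)
= 20511149 (after 5 factors)
= 20511149

20511149


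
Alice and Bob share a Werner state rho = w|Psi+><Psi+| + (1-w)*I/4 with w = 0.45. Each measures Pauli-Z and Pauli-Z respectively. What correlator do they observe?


|Psi+> = (|01> + |10>)/sqrt(2)
For the pure Bell state, <Z_A Z_B> = -1 (Bell-state Pauli correlator).
The maximally-mixed part I/4 has tr(I/4 * P tensor P) = 0 for any traceless Pauli P.
So <Z_A Z_B>_rho = w * (-1) + (1 - w) * 0
= 0.45 * (-1)
= -0.4500

-0.4500


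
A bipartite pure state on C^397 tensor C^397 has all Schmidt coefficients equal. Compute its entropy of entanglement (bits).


For a maximally entangled state in d x d:
S = log2(d) = log2(397)
= 8.6330

8.6330


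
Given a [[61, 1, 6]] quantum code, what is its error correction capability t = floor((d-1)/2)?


Code parameters: [[61, 1, 6]], distance d = 6.
Number of correctable errors = floor((d-1)/2)
= floor((6 - 1)/2)
= floor(5/2)
= 2

2


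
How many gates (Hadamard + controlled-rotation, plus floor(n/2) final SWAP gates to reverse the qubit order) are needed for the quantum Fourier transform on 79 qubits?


Hadamard gates: 79
Controlled rotations: n*(n-1)/2 = 79*78/2 = 3081
SWAP gates: floor(n/2) = floor(79/2) = 39
Total = 79 + 3081 + 39
= 3199

3199


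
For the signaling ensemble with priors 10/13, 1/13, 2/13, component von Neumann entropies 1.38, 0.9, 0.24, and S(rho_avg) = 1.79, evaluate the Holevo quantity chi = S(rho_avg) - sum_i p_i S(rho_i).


chi = S(rho) - sum_i p_i * S(rho_i)
Weighted entropy = 10/13 * 1.38 + 1/13 * 0.9 + 2/13 * 0.24
= 1.1677
chi = 1.79 - 1.1677
= 0.6223

0.6223


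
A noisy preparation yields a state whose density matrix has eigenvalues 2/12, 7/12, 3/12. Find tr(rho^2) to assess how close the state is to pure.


tr(rho^2) = sum of eigenvalues squared
= (2/12)^2 + (7/12)^2 + (3/12)^2
= (4 + 49 + 9) / 144
= 62/144
= 0.4306

0.4306


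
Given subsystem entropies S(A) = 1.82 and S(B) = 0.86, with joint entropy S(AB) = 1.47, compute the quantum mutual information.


I(A:B) = S(A) + S(B) - S(AB)
= 1.82 + 0.86 - 1.47
= 1.2100

1.2100


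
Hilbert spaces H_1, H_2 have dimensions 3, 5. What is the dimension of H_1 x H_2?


dim(H_1 x H_2) = 3 * 5
= 15

15


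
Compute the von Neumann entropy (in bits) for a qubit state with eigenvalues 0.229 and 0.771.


S = -p*log2(p) - (1-p)*log2(1-p)
p = 0.2290, 1-p = 0.7710
= -0.2290 * log2(0.2290) - 0.7710 * log2(0.7710)
= -(-0.4870) - (-0.2893)
= 0.7763

0.7763


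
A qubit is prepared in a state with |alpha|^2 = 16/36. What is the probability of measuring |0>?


|alpha|^2 = 16/36 = 0.4444
|beta|^2 = 1 - 16/36 = 20/36 = 0.5556
P(|0>) = |alpha|^2 = 0.4444

0.4444


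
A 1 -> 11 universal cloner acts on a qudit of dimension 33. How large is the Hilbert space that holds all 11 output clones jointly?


Output space = H^(tensor 11) where dim(H) = 33
dim = 33^11
= 1089 (after 2 factors)
= 35937 (after 3 factors)
= 1185921 (after 4 factors)
= 39135393 (after 5 factors)
= 1291467969 (after 6 factors)
= 42618442977 (after 7 factors)
= 1406408618241 (after 8 factors)
= 46411484401953 (after 9 factors)
= 1531578985264449 (after 10 factors)
= 50542106513726817 (after 11 factors)
= 50542106513726817

50542106513726817


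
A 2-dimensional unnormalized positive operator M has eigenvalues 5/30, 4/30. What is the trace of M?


tr(M) = sum of eigenvalues
= 5/30 + 4/30
= 9/30
= 0.3000

0.3000


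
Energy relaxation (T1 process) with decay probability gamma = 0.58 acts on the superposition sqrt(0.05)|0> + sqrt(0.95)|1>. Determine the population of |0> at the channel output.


For amplitude damping with parameter gamma on state sqrt(a)|0> + sqrt(b)|1>:
alpha^2 = 0.05, beta^2 = 0.95
P(|0>) = alpha^2 + gamma * beta^2
= 0.05 + 0.58 * 0.95
= 0.05 + 0.5510
= 0.6010

0.6010


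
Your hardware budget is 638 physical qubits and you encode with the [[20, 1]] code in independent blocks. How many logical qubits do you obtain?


Each code block uses 20 physical qubits for 1 logical qubit(s).
Number of complete blocks = floor(638 / 20) = 31
Logical qubits = 31 * 1
= 31

31


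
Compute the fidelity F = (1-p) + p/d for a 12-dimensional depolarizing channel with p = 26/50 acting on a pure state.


F = (1-p) + p/d
= (1 - 0.5200) + 0.5200/12
= 0.4800 + 0.0433
= 0.5233

0.5233


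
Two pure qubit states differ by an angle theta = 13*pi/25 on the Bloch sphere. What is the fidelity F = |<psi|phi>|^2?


For states separated by angle theta on Bloch sphere:
F = cos^2(theta/2)
theta = 13*pi/25 = 1.6336
theta/2 = 0.8168
cos(theta/2) = 0.6845
F = 0.4686

0.4686


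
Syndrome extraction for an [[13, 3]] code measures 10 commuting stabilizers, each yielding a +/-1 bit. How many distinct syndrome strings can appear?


Each stabilizer generator gives a binary (+1 or -1) measurement outcome.
With 10 independent generators:
Total syndromes = 2^10
= 1024

1024


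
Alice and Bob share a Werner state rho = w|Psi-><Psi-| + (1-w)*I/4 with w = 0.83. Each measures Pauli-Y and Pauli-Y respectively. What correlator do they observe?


|Psi-> = (|01> - |10>)/sqrt(2)
For the pure Bell state, <Y_A Y_B> = -1 (Bell-state Pauli correlator).
The maximally-mixed part I/4 has tr(I/4 * P tensor P) = 0 for any traceless Pauli P.
So <Y_A Y_B>_rho = w * (-1) + (1 - w) * 0
= 0.83 * (-1)
= -0.8300

-0.8300


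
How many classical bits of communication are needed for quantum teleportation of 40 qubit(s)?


Quantum teleportation requires 2 classical bits per qubit teleported.
40 qubit(s) -> 2 * 40 = 80 classical bits

80


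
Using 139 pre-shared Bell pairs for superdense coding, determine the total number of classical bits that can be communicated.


Superdense coding allows 2 classical bits per shared entangled pair.
139 pair(s) -> 2 * 139 = 278 classical bits

278


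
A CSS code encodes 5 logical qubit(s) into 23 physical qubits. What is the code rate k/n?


Code rate R = k/n
= 5/23
= 0.2174

0.2174


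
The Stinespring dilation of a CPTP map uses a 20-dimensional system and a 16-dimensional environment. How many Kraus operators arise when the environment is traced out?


Tracing out the environment in an orthonormal basis {|i>_E} gives Kraus operators K_i = <i|_E U |0>_E.
Number of Kraus operators = dim(H_env) = d_env
= 16

16


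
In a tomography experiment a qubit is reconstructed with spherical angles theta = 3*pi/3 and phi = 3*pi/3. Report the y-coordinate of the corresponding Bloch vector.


theta = 3.1416, phi = 3.1416
r_y = sin(theta)*sin(phi) = 0.0000 * 0.0000
r_y = 0.0000

0.0000


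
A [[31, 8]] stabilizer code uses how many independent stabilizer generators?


For an [[n,k]] stabilizer code:
Number of stabilizer generators = n - k
= 31 - 8
= 23

23


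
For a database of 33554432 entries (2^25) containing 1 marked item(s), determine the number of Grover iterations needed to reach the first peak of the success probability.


After j Grover iterations the success probability is P(j) = sin^2((2j+1)*theta), where sin(theta) = sqrt(k/N).
N = 2^25 = 33554432, k = 1
sin(theta) = sqrt(k/N) = 0.0001726334915
theta = arcsin(sqrt(k/N)) = 0.0001726334924 rad
P(j) reaches its first maximum when (2j+1)*theta is as close as possible to pi/2, i.e. j = round(pi/(4*theta) - 1/2).
pi/(4*theta) - 1/2 = 4549.0121
(For comparison, the common estimate pi/4 * sqrt(N/k) = 4549.5121; the exact maximiser is used here.)
Optimal iterations = 4549

4549


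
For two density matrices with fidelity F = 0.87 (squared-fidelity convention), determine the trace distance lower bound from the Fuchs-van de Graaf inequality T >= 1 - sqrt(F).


Fuchs-van de Graaf (squared-fidelity convention): 1 - sqrt(F) <= T <= sqrt(1 - F).
Lower bound: T >= 1 - sqrt(F)
sqrt(F) = sqrt(0.87) = 0.9327
T >= 1 - 0.9327
T >= 0.0673

0.0673


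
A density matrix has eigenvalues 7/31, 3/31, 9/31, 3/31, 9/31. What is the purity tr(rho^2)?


tr(rho^2) = sum of eigenvalues squared
= (7/31)^2 + (3/31)^2 + (9/31)^2 + (3/31)^2 + (9/31)^2
= (49 + 9 + 81 + 9 + 81) / 961
= 229/961
= 0.2383

0.2383


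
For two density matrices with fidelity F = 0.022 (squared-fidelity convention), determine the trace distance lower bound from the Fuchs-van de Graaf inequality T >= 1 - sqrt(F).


Fuchs-van de Graaf (squared-fidelity convention): 1 - sqrt(F) <= T <= sqrt(1 - F).
Lower bound: T >= 1 - sqrt(F)
sqrt(F) = sqrt(0.022) = 0.1483
T >= 1 - 0.1483
T >= 0.8517

0.8517


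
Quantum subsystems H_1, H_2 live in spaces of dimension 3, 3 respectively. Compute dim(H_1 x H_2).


dim(H_1 x H_2) = 3 * 3
= 9

9


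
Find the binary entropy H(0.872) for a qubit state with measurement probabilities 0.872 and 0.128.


S = -p*log2(p) - (1-p)*log2(1-p)
p = 0.8720, 1-p = 0.1280
= -0.8720 * log2(0.8720) - 0.1280 * log2(0.1280)
= -(-0.1723) - (-0.3796)
= 0.5519

0.5519


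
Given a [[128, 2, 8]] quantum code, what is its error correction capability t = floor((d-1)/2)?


Code parameters: [[128, 2, 8]], distance d = 8.
Number of correctable errors = floor((d-1)/2)
= floor((8 - 1)/2)
= floor(7/2)
= 3

3


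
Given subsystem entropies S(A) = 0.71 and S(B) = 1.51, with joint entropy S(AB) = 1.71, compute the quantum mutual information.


I(A:B) = S(A) + S(B) - S(AB)
= 0.71 + 1.51 - 1.71
= 0.5100

0.5100


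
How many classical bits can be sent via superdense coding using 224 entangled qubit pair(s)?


Superdense coding allows 2 classical bits per shared entangled pair.
224 pair(s) -> 2 * 224 = 448 classical bits

448


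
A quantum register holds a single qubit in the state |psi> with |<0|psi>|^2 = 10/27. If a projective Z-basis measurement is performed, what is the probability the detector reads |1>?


|alpha|^2 = 10/27 = 0.3704
|beta|^2 = 1 - 10/27 = 17/27 = 0.6296
P(|1>) = |beta|^2 = 0.6296

0.6296


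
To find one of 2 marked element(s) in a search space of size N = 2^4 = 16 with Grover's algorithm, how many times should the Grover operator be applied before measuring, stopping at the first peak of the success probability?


After j Grover iterations the success probability is P(j) = sin^2((2j+1)*theta), where sin(theta) = sqrt(k/N).
N = 2^4 = 16, k = 2
sin(theta) = sqrt(k/N) = 0.3535533906
theta = arcsin(sqrt(k/N)) = 0.3613671239 rad
P(j) reaches its first maximum when (2j+1)*theta is as close as possible to pi/2, i.e. j = round(pi/(4*theta) - 1/2).
pi/(4*theta) - 1/2 = 1.6734
(For comparison, the common estimate pi/4 * sqrt(N/k) = 2.2214; the exact maximiser is used here.)
Optimal iterations = 2

2


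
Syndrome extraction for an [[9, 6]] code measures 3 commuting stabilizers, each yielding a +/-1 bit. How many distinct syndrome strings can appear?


Each stabilizer generator gives a binary (+1 or -1) measurement outcome.
With 3 independent generators:
Total syndromes = 2^3
= 8

8


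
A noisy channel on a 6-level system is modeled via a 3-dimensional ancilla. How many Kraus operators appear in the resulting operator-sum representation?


Tracing out the environment in an orthonormal basis {|i>_E} gives Kraus operators K_i = <i|_E U |0>_E.
Number of Kraus operators = dim(H_env) = d_env
= 3

3


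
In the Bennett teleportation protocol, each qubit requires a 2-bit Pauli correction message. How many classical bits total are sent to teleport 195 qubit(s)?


Quantum teleportation requires 2 classical bits per qubit teleported.
195 qubit(s) -> 2 * 195 = 390 classical bits

390


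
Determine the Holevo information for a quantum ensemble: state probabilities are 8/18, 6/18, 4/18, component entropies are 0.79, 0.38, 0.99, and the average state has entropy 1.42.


chi = S(rho) - sum_i p_i * S(rho_i)
Weighted entropy = 8/18 * 0.79 + 6/18 * 0.38 + 4/18 * 0.99
= 0.6978
chi = 1.42 - 0.6978
= 0.7222

0.7222


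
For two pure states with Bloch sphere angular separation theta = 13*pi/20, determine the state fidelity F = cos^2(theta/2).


For states separated by angle theta on Bloch sphere:
F = cos^2(theta/2)
theta = 13*pi/20 = 2.0420
theta/2 = 1.0210
cos(theta/2) = 0.5225
F = 0.2730

0.2730


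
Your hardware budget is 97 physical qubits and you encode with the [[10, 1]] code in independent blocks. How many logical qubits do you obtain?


Each code block uses 10 physical qubits for 1 logical qubit(s).
Number of complete blocks = floor(97 / 10) = 9
Logical qubits = 9 * 1
= 9

9


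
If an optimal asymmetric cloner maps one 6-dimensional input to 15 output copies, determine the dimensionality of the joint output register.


Output space = H^(tensor 15) where dim(H) = 6
dim = 6^15
= 36 (after 2 factors)
= 216 (after 3 factors)
= 1296 (after 4 factors)
= 7776 (after 5 factors)
= 46656 (after 6 factors)
= 279936 (after 7 factors)
= 1679616 (after 8 factors)
= 10077696 (after 9 factors)
= 60466176 (after 10 factors)
= 362797056 (after 11 factors)
= 2176782336 (after 12 factors)
= 13060694016 (after 13 factors)
= 78364164096 (after 14 factors)
= 470184984576 (after 15 factors)
= 470184984576

470184984576


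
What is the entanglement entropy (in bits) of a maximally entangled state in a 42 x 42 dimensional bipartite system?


For a maximally entangled state in d x d:
S = log2(d) = log2(42)
= 5.3923

5.3923


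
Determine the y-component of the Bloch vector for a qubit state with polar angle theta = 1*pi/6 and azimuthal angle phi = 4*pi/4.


theta = 0.5236, phi = 3.1416
r_y = sin(theta)*sin(phi) = 0.5000 * 0.0000
r_y = 0.0000

0.0000


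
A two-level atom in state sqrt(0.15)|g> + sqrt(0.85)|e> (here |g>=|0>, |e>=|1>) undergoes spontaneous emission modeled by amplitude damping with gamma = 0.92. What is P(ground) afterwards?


For amplitude damping with parameter gamma on state sqrt(a)|0> + sqrt(b)|1>:
alpha^2 = 0.15, beta^2 = 0.85
P(|0>) = alpha^2 + gamma * beta^2
= 0.15 + 0.92 * 0.85
= 0.15 + 0.7820
= 0.9320

0.9320


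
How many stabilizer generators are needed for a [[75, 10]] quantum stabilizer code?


For an [[n,k]] stabilizer code:
Number of stabilizer generators = n - k
= 75 - 10
= 65

65


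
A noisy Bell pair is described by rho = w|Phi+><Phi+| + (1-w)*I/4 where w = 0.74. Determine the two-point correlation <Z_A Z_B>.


|Phi+> = (|00> + |11>)/sqrt(2)
For the pure Bell state, <Z_A Z_B> = +1 (Bell-state Pauli correlator).
The maximally-mixed part I/4 has tr(I/4 * P tensor P) = 0 for any traceless Pauli P.
So <Z_A Z_B>_rho = w * (+1) + (1 - w) * 0
= 0.74 * (+1)
= 0.7400

0.7400


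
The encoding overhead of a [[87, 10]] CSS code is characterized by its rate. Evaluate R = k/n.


Code rate R = k/n
= 10/87
= 0.1149

0.1149


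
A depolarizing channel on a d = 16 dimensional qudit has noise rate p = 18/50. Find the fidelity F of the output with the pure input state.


F = (1-p) + p/d
= (1 - 0.3600) + 0.3600/16
= 0.6400 + 0.0225
= 0.6625

0.6625


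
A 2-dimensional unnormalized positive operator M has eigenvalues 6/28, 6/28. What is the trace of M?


tr(M) = sum of eigenvalues
= 6/28 + 6/28
= 12/28
= 0.4286

0.4286


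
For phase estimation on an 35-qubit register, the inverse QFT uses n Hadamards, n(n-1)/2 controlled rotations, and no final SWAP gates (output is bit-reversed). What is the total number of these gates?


Hadamard gates: 35
Controlled rotations: n*(n-1)/2 = 35*34/2 = 595
SWAP gates: 0 (omitted)
Total = 35 + 595
= 630

630


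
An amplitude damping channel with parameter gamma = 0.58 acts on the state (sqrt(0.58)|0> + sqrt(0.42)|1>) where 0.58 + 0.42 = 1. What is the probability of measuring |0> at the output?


For amplitude damping with parameter gamma on state sqrt(a)|0> + sqrt(b)|1>:
alpha^2 = 0.58, beta^2 = 0.42
P(|0>) = alpha^2 + gamma * beta^2
= 0.58 + 0.58 * 0.42
= 0.58 + 0.2436
= 0.8236

0.8236


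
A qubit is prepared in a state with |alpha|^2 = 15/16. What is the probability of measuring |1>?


|alpha|^2 = 15/16 = 0.9375
|beta|^2 = 1 - 15/16 = 1/16 = 0.0625
P(|1>) = |beta|^2 = 0.0625

0.0625


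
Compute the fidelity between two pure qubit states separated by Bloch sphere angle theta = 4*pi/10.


For states separated by angle theta on Bloch sphere:
F = cos^2(theta/2)
theta = 4*pi/10 = 1.2566
theta/2 = 0.6283
cos(theta/2) = 0.8090
F = 0.6545

0.6545


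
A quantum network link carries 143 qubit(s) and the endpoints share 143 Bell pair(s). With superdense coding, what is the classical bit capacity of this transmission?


Superdense coding allows 2 classical bits per shared entangled pair.
143 pair(s) -> 2 * 143 = 286 classical bits

286


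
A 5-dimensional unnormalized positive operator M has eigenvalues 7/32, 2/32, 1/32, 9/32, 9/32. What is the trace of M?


tr(M) = sum of eigenvalues
= 7/32 + 2/32 + 1/32 + 9/32 + 9/32
= 28/32
= 0.8750

0.8750


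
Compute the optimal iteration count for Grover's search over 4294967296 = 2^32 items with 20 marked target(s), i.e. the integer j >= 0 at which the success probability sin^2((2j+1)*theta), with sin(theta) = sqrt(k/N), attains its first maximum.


After j Grover iterations the success probability is P(j) = sin^2((2j+1)*theta), where sin(theta) = sqrt(k/N).
N = 2^32 = 4294967296, k = 20
sin(theta) = sqrt(k/N) = 6.82393792e-05
theta = arcsin(sqrt(k/N)) = 6.823937925e-05 rad
P(j) reaches its first maximum when (2j+1)*theta is as close as possible to pi/2, i.e. j = round(pi/(4*theta) - 1/2).
pi/(4*theta) - 1/2 = 11508.9564
(For comparison, the common estimate pi/4 * sqrt(N/k) = 11509.4565; the exact maximiser is used here.)
Optimal iterations = 11509

11509


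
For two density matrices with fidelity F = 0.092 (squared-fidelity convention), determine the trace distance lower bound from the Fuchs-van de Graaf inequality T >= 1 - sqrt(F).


Fuchs-van de Graaf (squared-fidelity convention): 1 - sqrt(F) <= T <= sqrt(1 - F).
Lower bound: T >= 1 - sqrt(F)
sqrt(F) = sqrt(0.092) = 0.3033
T >= 1 - 0.3033
T >= 0.6967

0.6967


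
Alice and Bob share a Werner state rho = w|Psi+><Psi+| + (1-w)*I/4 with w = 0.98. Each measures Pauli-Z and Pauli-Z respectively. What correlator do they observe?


|Psi+> = (|01> + |10>)/sqrt(2)
For the pure Bell state, <Z_A Z_B> = -1 (Bell-state Pauli correlator).
The maximally-mixed part I/4 has tr(I/4 * P tensor P) = 0 for any traceless Pauli P.
So <Z_A Z_B>_rho = w * (-1) + (1 - w) * 0
= 0.98 * (-1)
= -0.9800

-0.9800


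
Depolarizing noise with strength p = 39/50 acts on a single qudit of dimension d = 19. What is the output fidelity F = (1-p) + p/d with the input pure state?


F = (1-p) + p/d
= (1 - 0.7800) + 0.7800/19
= 0.2200 + 0.0411
= 0.2611

0.2611


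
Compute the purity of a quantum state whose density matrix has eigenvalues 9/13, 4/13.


tr(rho^2) = sum of eigenvalues squared
= (9/13)^2 + (4/13)^2
= (81 + 16) / 169
= 97/169
= 0.5740

0.5740


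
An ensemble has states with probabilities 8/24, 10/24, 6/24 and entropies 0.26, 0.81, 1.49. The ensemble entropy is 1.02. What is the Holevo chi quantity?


chi = S(rho) - sum_i p_i * S(rho_i)
Weighted entropy = 8/24 * 0.26 + 10/24 * 0.81 + 6/24 * 1.49
= 0.7967
chi = 1.02 - 0.7967
= 0.2233

0.2233


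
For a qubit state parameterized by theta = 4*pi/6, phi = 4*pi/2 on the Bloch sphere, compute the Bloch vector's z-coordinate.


theta = 2.0944, phi = 6.2832
r_z = cos(theta) = -0.5000

-0.5000


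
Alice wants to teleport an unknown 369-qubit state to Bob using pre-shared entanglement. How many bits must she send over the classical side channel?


Quantum teleportation requires 2 classical bits per qubit teleported.
369 qubit(s) -> 2 * 369 = 738 classical bits

738


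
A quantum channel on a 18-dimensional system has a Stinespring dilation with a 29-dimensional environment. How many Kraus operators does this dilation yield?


Tracing out the environment in an orthonormal basis {|i>_E} gives Kraus operators K_i = <i|_E U |0>_E.
Number of Kraus operators = dim(H_env) = d_env
= 29

29


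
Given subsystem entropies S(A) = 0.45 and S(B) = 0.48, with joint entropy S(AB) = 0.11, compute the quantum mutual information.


I(A:B) = S(A) + S(B) - S(AB)
= 0.45 + 0.48 - 0.11
= 0.8200

0.8200


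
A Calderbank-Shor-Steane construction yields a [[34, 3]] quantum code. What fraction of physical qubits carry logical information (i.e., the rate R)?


Code rate R = k/n
= 3/34
= 0.0882

0.0882


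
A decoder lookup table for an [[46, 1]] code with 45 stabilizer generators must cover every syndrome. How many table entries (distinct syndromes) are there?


Each stabilizer generator gives a binary (+1 or -1) measurement outcome.
With 45 independent generators:
Total syndromes = 2^45
= 35184372088832

35184372088832


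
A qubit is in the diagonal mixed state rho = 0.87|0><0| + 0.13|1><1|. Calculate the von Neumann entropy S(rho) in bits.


S = -p*log2(p) - (1-p)*log2(1-p)
p = 0.8700, 1-p = 0.1300
= -0.8700 * log2(0.8700) - 0.1300 * log2(0.1300)
= -(-0.1748) - (-0.3826)
= 0.5574

0.5574


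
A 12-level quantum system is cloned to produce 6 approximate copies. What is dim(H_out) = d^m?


Output space = H^(tensor 6) where dim(H) = 12
dim = 12^6
= 144 (after 2 factors)
= 1728 (after 3 factors)
= 20736 (after 4 factors)
= 248832 (after 5 factors)
= 2985984 (after 6 factors)
= 2985984

2985984


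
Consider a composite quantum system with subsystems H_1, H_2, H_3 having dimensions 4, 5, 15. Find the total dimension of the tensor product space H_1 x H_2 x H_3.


dim(H_1 x H_2 x H_3) = 4 * 5 * 15
= 20 * 15
= 300

300


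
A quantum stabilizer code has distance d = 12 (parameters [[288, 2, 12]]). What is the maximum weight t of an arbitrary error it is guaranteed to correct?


Code parameters: [[288, 2, 12]], distance d = 12.
Number of correctable errors = floor((d-1)/2)
= floor((12 - 1)/2)
= floor(11/2)
= 5

5


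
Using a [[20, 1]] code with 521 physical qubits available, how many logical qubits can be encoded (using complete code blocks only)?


Each code block uses 20 physical qubits for 1 logical qubit(s).
Number of complete blocks = floor(521 / 20) = 26
Logical qubits = 26 * 1
= 26

26


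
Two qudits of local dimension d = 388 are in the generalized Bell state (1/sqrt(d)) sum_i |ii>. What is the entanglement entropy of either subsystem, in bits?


For a maximally entangled state in d x d:
S = log2(d) = log2(388)
= 8.5999

8.5999


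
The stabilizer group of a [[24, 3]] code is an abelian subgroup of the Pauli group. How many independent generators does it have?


For an [[n,k]] stabilizer code:
Number of stabilizer generators = n - k
= 24 - 3
= 21

21


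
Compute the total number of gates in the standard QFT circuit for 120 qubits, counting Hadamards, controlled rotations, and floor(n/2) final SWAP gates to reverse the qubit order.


Hadamard gates: 120
Controlled rotations: n*(n-1)/2 = 120*119/2 = 7140
SWAP gates: floor(n/2) = floor(120/2) = 60
Total = 120 + 7140 + 60
= 7320

7320


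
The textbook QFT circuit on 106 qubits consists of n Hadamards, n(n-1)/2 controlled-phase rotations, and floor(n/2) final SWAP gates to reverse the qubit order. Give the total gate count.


Hadamard gates: 106
Controlled rotations: n*(n-1)/2 = 106*105/2 = 5565
SWAP gates: floor(n/2) = floor(106/2) = 53
Total = 106 + 5565 + 53
= 5724

5724


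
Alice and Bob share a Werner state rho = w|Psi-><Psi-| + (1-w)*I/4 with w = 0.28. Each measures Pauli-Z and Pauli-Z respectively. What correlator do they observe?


|Psi-> = (|01> - |10>)/sqrt(2)
For the pure Bell state, <Z_A Z_B> = -1 (Bell-state Pauli correlator).
The maximally-mixed part I/4 has tr(I/4 * P tensor P) = 0 for any traceless Pauli P.
So <Z_A Z_B>_rho = w * (-1) + (1 - w) * 0
= 0.28 * (-1)
= -0.2800

-0.2800


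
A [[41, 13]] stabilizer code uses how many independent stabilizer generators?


For an [[n,k]] stabilizer code:
Number of stabilizer generators = n - k
= 41 - 13
= 28

28


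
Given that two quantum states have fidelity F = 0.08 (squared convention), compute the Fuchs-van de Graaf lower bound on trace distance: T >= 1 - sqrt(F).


Fuchs-van de Graaf (squared-fidelity convention): 1 - sqrt(F) <= T <= sqrt(1 - F).
Lower bound: T >= 1 - sqrt(F)
sqrt(F) = sqrt(0.08) = 0.2828
T >= 1 - 0.2828
T >= 0.7172

0.7172


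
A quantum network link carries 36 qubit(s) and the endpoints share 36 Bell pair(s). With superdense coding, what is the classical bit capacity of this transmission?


Superdense coding allows 2 classical bits per shared entangled pair.
36 pair(s) -> 2 * 36 = 72 classical bits

72


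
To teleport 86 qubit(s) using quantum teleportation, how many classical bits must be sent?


Quantum teleportation requires 2 classical bits per qubit teleported.
86 qubit(s) -> 2 * 86 = 172 classical bits

172


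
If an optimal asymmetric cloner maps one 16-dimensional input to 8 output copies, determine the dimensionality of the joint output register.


Output space = H^(tensor 8) where dim(H) = 16
dim = 16^8
= 256 (after 2 factors)
= 4096 (after 3 factors)
= 65536 (after 4 factors)
= 1048576 (after 5 factors)
= 16777216 (after 6 factors)
= 268435456 (after 7 factors)
= 4294967296 (after 8 factors)
= 4294967296

4294967296


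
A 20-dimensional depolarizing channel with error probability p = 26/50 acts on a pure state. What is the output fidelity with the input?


F = (1-p) + p/d
= (1 - 0.5200) + 0.5200/20
= 0.4800 + 0.0260
= 0.5060

0.5060


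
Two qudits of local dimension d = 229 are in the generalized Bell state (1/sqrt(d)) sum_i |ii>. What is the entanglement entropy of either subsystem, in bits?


For a maximally entangled state in d x d:
S = log2(d) = log2(229)
= 7.8392

7.8392


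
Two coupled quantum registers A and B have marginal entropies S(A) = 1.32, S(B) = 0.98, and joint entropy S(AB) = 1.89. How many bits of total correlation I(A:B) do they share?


I(A:B) = S(A) + S(B) - S(AB)
= 1.32 + 0.98 - 1.89
= 0.4100

0.4100


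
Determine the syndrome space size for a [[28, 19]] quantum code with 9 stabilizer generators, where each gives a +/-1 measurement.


Each stabilizer generator gives a binary (+1 or -1) measurement outcome.
With 9 independent generators:
Total syndromes = 2^9
= 512

512


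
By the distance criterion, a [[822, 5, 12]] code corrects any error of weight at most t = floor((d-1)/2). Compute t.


Code parameters: [[822, 5, 12]], distance d = 12.
Number of correctable errors = floor((d-1)/2)
= floor((12 - 1)/2)
= floor(11/2)
= 5

5


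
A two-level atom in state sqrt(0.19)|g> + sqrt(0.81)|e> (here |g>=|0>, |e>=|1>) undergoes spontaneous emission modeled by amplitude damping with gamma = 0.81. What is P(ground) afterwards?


For amplitude damping with parameter gamma on state sqrt(a)|0> + sqrt(b)|1>:
alpha^2 = 0.19, beta^2 = 0.81
P(|0>) = alpha^2 + gamma * beta^2
= 0.19 + 0.81 * 0.81
= 0.19 + 0.6561
= 0.8461

0.8461


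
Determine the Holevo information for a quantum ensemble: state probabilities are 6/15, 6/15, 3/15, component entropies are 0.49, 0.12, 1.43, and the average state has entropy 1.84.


chi = S(rho) - sum_i p_i * S(rho_i)
Weighted entropy = 6/15 * 0.49 + 6/15 * 0.12 + 3/15 * 1.43
= 0.5300
chi = 1.84 - 0.5300
= 1.3100

1.3100


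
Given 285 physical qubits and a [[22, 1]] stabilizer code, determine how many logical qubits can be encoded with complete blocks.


Each code block uses 22 physical qubits for 1 logical qubit(s).
Number of complete blocks = floor(285 / 22) = 12
Logical qubits = 12 * 1
= 12

12


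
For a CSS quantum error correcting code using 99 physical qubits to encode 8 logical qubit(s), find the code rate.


Code rate R = k/n
= 8/99
= 0.0808

0.0808


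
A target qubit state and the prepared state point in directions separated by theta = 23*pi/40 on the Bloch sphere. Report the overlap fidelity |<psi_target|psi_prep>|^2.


For states separated by angle theta on Bloch sphere:
F = cos^2(theta/2)
theta = 23*pi/40 = 1.8064
theta/2 = 0.9032
cos(theta/2) = 0.6191
F = 0.3833

0.3833


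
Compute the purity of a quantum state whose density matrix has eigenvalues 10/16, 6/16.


tr(rho^2) = sum of eigenvalues squared
= (10/16)^2 + (6/16)^2
= (100 + 36) / 256
= 136/256
= 0.5312

0.5312
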